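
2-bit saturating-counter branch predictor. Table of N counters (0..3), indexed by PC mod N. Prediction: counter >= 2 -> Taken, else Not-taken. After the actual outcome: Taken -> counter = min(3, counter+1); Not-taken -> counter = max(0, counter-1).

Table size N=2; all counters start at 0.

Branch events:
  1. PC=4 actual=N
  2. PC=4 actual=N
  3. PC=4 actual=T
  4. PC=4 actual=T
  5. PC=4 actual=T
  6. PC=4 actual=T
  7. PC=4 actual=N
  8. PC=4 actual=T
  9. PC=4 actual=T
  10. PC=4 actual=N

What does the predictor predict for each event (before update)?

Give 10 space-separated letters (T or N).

Answer: N N N N T T T T T T

Derivation:
Ev 1: PC=4 idx=0 pred=N actual=N -> ctr[0]=0
Ev 2: PC=4 idx=0 pred=N actual=N -> ctr[0]=0
Ev 3: PC=4 idx=0 pred=N actual=T -> ctr[0]=1
Ev 4: PC=4 idx=0 pred=N actual=T -> ctr[0]=2
Ev 5: PC=4 idx=0 pred=T actual=T -> ctr[0]=3
Ev 6: PC=4 idx=0 pred=T actual=T -> ctr[0]=3
Ev 7: PC=4 idx=0 pred=T actual=N -> ctr[0]=2
Ev 8: PC=4 idx=0 pred=T actual=T -> ctr[0]=3
Ev 9: PC=4 idx=0 pred=T actual=T -> ctr[0]=3
Ev 10: PC=4 idx=0 pred=T actual=N -> ctr[0]=2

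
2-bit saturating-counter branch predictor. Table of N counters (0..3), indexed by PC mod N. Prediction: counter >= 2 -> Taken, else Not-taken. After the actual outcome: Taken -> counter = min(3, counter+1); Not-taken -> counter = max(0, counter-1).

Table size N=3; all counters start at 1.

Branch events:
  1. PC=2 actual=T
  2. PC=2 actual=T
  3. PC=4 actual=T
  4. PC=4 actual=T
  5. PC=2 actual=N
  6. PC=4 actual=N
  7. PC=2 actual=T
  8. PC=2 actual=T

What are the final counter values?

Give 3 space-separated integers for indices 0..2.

Answer: 1 2 3

Derivation:
Ev 1: PC=2 idx=2 pred=N actual=T -> ctr[2]=2
Ev 2: PC=2 idx=2 pred=T actual=T -> ctr[2]=3
Ev 3: PC=4 idx=1 pred=N actual=T -> ctr[1]=2
Ev 4: PC=4 idx=1 pred=T actual=T -> ctr[1]=3
Ev 5: PC=2 idx=2 pred=T actual=N -> ctr[2]=2
Ev 6: PC=4 idx=1 pred=T actual=N -> ctr[1]=2
Ev 7: PC=2 idx=2 pred=T actual=T -> ctr[2]=3
Ev 8: PC=2 idx=2 pred=T actual=T -> ctr[2]=3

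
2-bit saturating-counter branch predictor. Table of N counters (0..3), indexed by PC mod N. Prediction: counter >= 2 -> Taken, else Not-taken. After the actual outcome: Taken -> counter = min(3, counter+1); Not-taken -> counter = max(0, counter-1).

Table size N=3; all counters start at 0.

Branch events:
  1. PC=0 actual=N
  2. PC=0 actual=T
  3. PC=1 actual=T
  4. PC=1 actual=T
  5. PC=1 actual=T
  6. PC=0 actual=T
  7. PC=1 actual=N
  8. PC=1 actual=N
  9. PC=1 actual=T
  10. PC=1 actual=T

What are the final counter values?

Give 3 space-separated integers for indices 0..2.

Ev 1: PC=0 idx=0 pred=N actual=N -> ctr[0]=0
Ev 2: PC=0 idx=0 pred=N actual=T -> ctr[0]=1
Ev 3: PC=1 idx=1 pred=N actual=T -> ctr[1]=1
Ev 4: PC=1 idx=1 pred=N actual=T -> ctr[1]=2
Ev 5: PC=1 idx=1 pred=T actual=T -> ctr[1]=3
Ev 6: PC=0 idx=0 pred=N actual=T -> ctr[0]=2
Ev 7: PC=1 idx=1 pred=T actual=N -> ctr[1]=2
Ev 8: PC=1 idx=1 pred=T actual=N -> ctr[1]=1
Ev 9: PC=1 idx=1 pred=N actual=T -> ctr[1]=2
Ev 10: PC=1 idx=1 pred=T actual=T -> ctr[1]=3

Answer: 2 3 0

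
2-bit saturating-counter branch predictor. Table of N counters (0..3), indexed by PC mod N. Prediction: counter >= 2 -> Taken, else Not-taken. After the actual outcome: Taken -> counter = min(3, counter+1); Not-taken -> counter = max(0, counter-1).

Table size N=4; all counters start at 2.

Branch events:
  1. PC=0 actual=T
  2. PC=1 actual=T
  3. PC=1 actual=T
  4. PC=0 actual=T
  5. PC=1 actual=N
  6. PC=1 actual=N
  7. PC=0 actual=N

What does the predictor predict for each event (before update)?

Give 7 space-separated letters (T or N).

Ev 1: PC=0 idx=0 pred=T actual=T -> ctr[0]=3
Ev 2: PC=1 idx=1 pred=T actual=T -> ctr[1]=3
Ev 3: PC=1 idx=1 pred=T actual=T -> ctr[1]=3
Ev 4: PC=0 idx=0 pred=T actual=T -> ctr[0]=3
Ev 5: PC=1 idx=1 pred=T actual=N -> ctr[1]=2
Ev 6: PC=1 idx=1 pred=T actual=N -> ctr[1]=1
Ev 7: PC=0 idx=0 pred=T actual=N -> ctr[0]=2

Answer: T T T T T T T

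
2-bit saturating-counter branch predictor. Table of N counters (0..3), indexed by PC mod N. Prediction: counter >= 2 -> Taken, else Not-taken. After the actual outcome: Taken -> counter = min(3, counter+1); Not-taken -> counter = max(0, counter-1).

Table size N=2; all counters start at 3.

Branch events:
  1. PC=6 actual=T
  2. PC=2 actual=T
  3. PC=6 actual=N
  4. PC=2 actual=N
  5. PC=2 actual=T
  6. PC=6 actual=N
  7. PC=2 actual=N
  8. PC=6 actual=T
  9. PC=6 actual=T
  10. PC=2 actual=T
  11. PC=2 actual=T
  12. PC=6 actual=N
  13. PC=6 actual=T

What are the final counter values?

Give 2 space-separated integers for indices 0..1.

Ev 1: PC=6 idx=0 pred=T actual=T -> ctr[0]=3
Ev 2: PC=2 idx=0 pred=T actual=T -> ctr[0]=3
Ev 3: PC=6 idx=0 pred=T actual=N -> ctr[0]=2
Ev 4: PC=2 idx=0 pred=T actual=N -> ctr[0]=1
Ev 5: PC=2 idx=0 pred=N actual=T -> ctr[0]=2
Ev 6: PC=6 idx=0 pred=T actual=N -> ctr[0]=1
Ev 7: PC=2 idx=0 pred=N actual=N -> ctr[0]=0
Ev 8: PC=6 idx=0 pred=N actual=T -> ctr[0]=1
Ev 9: PC=6 idx=0 pred=N actual=T -> ctr[0]=2
Ev 10: PC=2 idx=0 pred=T actual=T -> ctr[0]=3
Ev 11: PC=2 idx=0 pred=T actual=T -> ctr[0]=3
Ev 12: PC=6 idx=0 pred=T actual=N -> ctr[0]=2
Ev 13: PC=6 idx=0 pred=T actual=T -> ctr[0]=3

Answer: 3 3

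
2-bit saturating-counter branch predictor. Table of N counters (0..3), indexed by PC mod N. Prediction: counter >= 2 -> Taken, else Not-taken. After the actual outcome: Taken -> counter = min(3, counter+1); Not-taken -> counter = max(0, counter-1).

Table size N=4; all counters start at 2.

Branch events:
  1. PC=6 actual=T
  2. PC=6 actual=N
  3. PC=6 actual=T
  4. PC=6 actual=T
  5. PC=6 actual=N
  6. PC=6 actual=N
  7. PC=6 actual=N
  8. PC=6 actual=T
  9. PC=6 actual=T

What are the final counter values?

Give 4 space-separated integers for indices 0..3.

Ev 1: PC=6 idx=2 pred=T actual=T -> ctr[2]=3
Ev 2: PC=6 idx=2 pred=T actual=N -> ctr[2]=2
Ev 3: PC=6 idx=2 pred=T actual=T -> ctr[2]=3
Ev 4: PC=6 idx=2 pred=T actual=T -> ctr[2]=3
Ev 5: PC=6 idx=2 pred=T actual=N -> ctr[2]=2
Ev 6: PC=6 idx=2 pred=T actual=N -> ctr[2]=1
Ev 7: PC=6 idx=2 pred=N actual=N -> ctr[2]=0
Ev 8: PC=6 idx=2 pred=N actual=T -> ctr[2]=1
Ev 9: PC=6 idx=2 pred=N actual=T -> ctr[2]=2

Answer: 2 2 2 2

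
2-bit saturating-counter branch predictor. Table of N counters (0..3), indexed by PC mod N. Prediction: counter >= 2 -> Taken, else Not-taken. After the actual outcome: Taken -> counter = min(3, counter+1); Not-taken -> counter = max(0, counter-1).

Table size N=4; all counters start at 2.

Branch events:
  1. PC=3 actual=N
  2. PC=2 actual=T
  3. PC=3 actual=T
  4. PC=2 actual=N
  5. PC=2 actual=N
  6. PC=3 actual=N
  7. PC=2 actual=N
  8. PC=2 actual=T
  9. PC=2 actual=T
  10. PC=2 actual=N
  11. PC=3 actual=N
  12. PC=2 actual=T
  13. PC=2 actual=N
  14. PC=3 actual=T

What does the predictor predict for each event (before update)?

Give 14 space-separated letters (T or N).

Ev 1: PC=3 idx=3 pred=T actual=N -> ctr[3]=1
Ev 2: PC=2 idx=2 pred=T actual=T -> ctr[2]=3
Ev 3: PC=3 idx=3 pred=N actual=T -> ctr[3]=2
Ev 4: PC=2 idx=2 pred=T actual=N -> ctr[2]=2
Ev 5: PC=2 idx=2 pred=T actual=N -> ctr[2]=1
Ev 6: PC=3 idx=3 pred=T actual=N -> ctr[3]=1
Ev 7: PC=2 idx=2 pred=N actual=N -> ctr[2]=0
Ev 8: PC=2 idx=2 pred=N actual=T -> ctr[2]=1
Ev 9: PC=2 idx=2 pred=N actual=T -> ctr[2]=2
Ev 10: PC=2 idx=2 pred=T actual=N -> ctr[2]=1
Ev 11: PC=3 idx=3 pred=N actual=N -> ctr[3]=0
Ev 12: PC=2 idx=2 pred=N actual=T -> ctr[2]=2
Ev 13: PC=2 idx=2 pred=T actual=N -> ctr[2]=1
Ev 14: PC=3 idx=3 pred=N actual=T -> ctr[3]=1

Answer: T T N T T T N N N T N N T N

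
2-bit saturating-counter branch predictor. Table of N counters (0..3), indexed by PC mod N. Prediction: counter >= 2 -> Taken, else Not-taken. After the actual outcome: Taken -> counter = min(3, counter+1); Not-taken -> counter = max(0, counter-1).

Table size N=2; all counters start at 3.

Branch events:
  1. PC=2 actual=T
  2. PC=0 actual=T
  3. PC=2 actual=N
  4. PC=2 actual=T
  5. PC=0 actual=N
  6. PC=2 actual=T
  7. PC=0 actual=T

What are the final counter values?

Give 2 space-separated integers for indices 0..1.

Ev 1: PC=2 idx=0 pred=T actual=T -> ctr[0]=3
Ev 2: PC=0 idx=0 pred=T actual=T -> ctr[0]=3
Ev 3: PC=2 idx=0 pred=T actual=N -> ctr[0]=2
Ev 4: PC=2 idx=0 pred=T actual=T -> ctr[0]=3
Ev 5: PC=0 idx=0 pred=T actual=N -> ctr[0]=2
Ev 6: PC=2 idx=0 pred=T actual=T -> ctr[0]=3
Ev 7: PC=0 idx=0 pred=T actual=T -> ctr[0]=3

Answer: 3 3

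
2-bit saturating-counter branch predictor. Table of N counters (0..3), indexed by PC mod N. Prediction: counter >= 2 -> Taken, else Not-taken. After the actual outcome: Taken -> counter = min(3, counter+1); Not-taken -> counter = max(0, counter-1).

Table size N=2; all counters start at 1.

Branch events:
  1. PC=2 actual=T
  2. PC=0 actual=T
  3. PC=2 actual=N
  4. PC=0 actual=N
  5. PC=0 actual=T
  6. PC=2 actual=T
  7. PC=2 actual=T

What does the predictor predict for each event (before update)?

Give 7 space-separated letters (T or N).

Answer: N T T T N T T

Derivation:
Ev 1: PC=2 idx=0 pred=N actual=T -> ctr[0]=2
Ev 2: PC=0 idx=0 pred=T actual=T -> ctr[0]=3
Ev 3: PC=2 idx=0 pred=T actual=N -> ctr[0]=2
Ev 4: PC=0 idx=0 pred=T actual=N -> ctr[0]=1
Ev 5: PC=0 idx=0 pred=N actual=T -> ctr[0]=2
Ev 6: PC=2 idx=0 pred=T actual=T -> ctr[0]=3
Ev 7: PC=2 idx=0 pred=T actual=T -> ctr[0]=3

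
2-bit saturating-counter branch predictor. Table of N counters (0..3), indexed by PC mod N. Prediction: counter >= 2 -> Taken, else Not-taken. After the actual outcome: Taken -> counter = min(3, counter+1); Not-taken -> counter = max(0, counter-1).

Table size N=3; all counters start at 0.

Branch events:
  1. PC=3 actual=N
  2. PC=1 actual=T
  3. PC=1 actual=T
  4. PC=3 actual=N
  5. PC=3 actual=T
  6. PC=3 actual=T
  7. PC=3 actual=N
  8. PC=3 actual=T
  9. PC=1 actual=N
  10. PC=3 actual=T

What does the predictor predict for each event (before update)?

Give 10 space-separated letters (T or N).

Answer: N N N N N N T N T T

Derivation:
Ev 1: PC=3 idx=0 pred=N actual=N -> ctr[0]=0
Ev 2: PC=1 idx=1 pred=N actual=T -> ctr[1]=1
Ev 3: PC=1 idx=1 pred=N actual=T -> ctr[1]=2
Ev 4: PC=3 idx=0 pred=N actual=N -> ctr[0]=0
Ev 5: PC=3 idx=0 pred=N actual=T -> ctr[0]=1
Ev 6: PC=3 idx=0 pred=N actual=T -> ctr[0]=2
Ev 7: PC=3 idx=0 pred=T actual=N -> ctr[0]=1
Ev 8: PC=3 idx=0 pred=N actual=T -> ctr[0]=2
Ev 9: PC=1 idx=1 pred=T actual=N -> ctr[1]=1
Ev 10: PC=3 idx=0 pred=T actual=T -> ctr[0]=3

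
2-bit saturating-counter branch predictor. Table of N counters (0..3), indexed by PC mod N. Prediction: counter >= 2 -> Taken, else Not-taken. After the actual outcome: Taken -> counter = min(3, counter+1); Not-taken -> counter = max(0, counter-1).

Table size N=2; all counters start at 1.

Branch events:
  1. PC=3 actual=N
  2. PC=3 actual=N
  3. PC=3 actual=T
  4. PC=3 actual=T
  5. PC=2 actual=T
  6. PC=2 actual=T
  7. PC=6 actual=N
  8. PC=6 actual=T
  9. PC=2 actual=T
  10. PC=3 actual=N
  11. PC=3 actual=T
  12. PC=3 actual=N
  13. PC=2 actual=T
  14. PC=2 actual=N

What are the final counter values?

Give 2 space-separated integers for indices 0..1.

Answer: 2 1

Derivation:
Ev 1: PC=3 idx=1 pred=N actual=N -> ctr[1]=0
Ev 2: PC=3 idx=1 pred=N actual=N -> ctr[1]=0
Ev 3: PC=3 idx=1 pred=N actual=T -> ctr[1]=1
Ev 4: PC=3 idx=1 pred=N actual=T -> ctr[1]=2
Ev 5: PC=2 idx=0 pred=N actual=T -> ctr[0]=2
Ev 6: PC=2 idx=0 pred=T actual=T -> ctr[0]=3
Ev 7: PC=6 idx=0 pred=T actual=N -> ctr[0]=2
Ev 8: PC=6 idx=0 pred=T actual=T -> ctr[0]=3
Ev 9: PC=2 idx=0 pred=T actual=T -> ctr[0]=3
Ev 10: PC=3 idx=1 pred=T actual=N -> ctr[1]=1
Ev 11: PC=3 idx=1 pred=N actual=T -> ctr[1]=2
Ev 12: PC=3 idx=1 pred=T actual=N -> ctr[1]=1
Ev 13: PC=2 idx=0 pred=T actual=T -> ctr[0]=3
Ev 14: PC=2 idx=0 pred=T actual=N -> ctr[0]=2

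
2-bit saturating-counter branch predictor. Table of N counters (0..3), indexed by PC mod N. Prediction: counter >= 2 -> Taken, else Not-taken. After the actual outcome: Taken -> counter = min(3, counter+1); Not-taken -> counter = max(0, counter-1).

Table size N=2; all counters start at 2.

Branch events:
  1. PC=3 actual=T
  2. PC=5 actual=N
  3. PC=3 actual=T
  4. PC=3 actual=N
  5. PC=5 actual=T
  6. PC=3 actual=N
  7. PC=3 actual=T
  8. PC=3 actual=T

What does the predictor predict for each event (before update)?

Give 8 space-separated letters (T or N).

Ev 1: PC=3 idx=1 pred=T actual=T -> ctr[1]=3
Ev 2: PC=5 idx=1 pred=T actual=N -> ctr[1]=2
Ev 3: PC=3 idx=1 pred=T actual=T -> ctr[1]=3
Ev 4: PC=3 idx=1 pred=T actual=N -> ctr[1]=2
Ev 5: PC=5 idx=1 pred=T actual=T -> ctr[1]=3
Ev 6: PC=3 idx=1 pred=T actual=N -> ctr[1]=2
Ev 7: PC=3 idx=1 pred=T actual=T -> ctr[1]=3
Ev 8: PC=3 idx=1 pred=T actual=T -> ctr[1]=3

Answer: T T T T T T T T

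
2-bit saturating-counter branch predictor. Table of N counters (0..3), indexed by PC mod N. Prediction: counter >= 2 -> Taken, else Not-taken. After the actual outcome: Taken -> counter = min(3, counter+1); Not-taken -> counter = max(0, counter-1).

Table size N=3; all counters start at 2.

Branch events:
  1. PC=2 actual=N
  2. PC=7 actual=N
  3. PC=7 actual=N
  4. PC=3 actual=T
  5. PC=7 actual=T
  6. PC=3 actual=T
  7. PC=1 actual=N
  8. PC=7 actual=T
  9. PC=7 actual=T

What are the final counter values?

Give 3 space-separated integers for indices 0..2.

Answer: 3 2 1

Derivation:
Ev 1: PC=2 idx=2 pred=T actual=N -> ctr[2]=1
Ev 2: PC=7 idx=1 pred=T actual=N -> ctr[1]=1
Ev 3: PC=7 idx=1 pred=N actual=N -> ctr[1]=0
Ev 4: PC=3 idx=0 pred=T actual=T -> ctr[0]=3
Ev 5: PC=7 idx=1 pred=N actual=T -> ctr[1]=1
Ev 6: PC=3 idx=0 pred=T actual=T -> ctr[0]=3
Ev 7: PC=1 idx=1 pred=N actual=N -> ctr[1]=0
Ev 8: PC=7 idx=1 pred=N actual=T -> ctr[1]=1
Ev 9: PC=7 idx=1 pred=N actual=T -> ctr[1]=2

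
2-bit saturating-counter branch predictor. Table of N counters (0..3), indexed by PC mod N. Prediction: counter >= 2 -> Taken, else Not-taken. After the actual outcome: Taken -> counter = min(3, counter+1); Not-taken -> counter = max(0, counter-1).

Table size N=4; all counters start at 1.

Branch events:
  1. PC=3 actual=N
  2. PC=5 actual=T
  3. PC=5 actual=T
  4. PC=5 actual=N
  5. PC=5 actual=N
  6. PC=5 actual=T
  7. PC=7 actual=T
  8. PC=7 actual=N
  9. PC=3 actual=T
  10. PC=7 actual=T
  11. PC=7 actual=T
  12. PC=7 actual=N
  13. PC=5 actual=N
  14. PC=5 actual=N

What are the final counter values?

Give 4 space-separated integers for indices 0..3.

Ev 1: PC=3 idx=3 pred=N actual=N -> ctr[3]=0
Ev 2: PC=5 idx=1 pred=N actual=T -> ctr[1]=2
Ev 3: PC=5 idx=1 pred=T actual=T -> ctr[1]=3
Ev 4: PC=5 idx=1 pred=T actual=N -> ctr[1]=2
Ev 5: PC=5 idx=1 pred=T actual=N -> ctr[1]=1
Ev 6: PC=5 idx=1 pred=N actual=T -> ctr[1]=2
Ev 7: PC=7 idx=3 pred=N actual=T -> ctr[3]=1
Ev 8: PC=7 idx=3 pred=N actual=N -> ctr[3]=0
Ev 9: PC=3 idx=3 pred=N actual=T -> ctr[3]=1
Ev 10: PC=7 idx=3 pred=N actual=T -> ctr[3]=2
Ev 11: PC=7 idx=3 pred=T actual=T -> ctr[3]=3
Ev 12: PC=7 idx=3 pred=T actual=N -> ctr[3]=2
Ev 13: PC=5 idx=1 pred=T actual=N -> ctr[1]=1
Ev 14: PC=5 idx=1 pred=N actual=N -> ctr[1]=0

Answer: 1 0 1 2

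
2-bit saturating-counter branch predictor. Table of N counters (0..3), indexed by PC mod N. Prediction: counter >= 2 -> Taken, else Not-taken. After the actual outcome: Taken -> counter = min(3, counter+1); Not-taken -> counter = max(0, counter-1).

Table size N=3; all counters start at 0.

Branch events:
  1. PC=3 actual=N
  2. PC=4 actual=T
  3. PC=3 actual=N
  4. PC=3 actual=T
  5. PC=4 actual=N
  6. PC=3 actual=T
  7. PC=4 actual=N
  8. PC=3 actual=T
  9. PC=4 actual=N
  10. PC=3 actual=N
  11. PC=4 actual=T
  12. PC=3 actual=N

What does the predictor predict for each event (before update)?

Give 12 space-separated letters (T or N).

Answer: N N N N N N N T N T N T

Derivation:
Ev 1: PC=3 idx=0 pred=N actual=N -> ctr[0]=0
Ev 2: PC=4 idx=1 pred=N actual=T -> ctr[1]=1
Ev 3: PC=3 idx=0 pred=N actual=N -> ctr[0]=0
Ev 4: PC=3 idx=0 pred=N actual=T -> ctr[0]=1
Ev 5: PC=4 idx=1 pred=N actual=N -> ctr[1]=0
Ev 6: PC=3 idx=0 pred=N actual=T -> ctr[0]=2
Ev 7: PC=4 idx=1 pred=N actual=N -> ctr[1]=0
Ev 8: PC=3 idx=0 pred=T actual=T -> ctr[0]=3
Ev 9: PC=4 idx=1 pred=N actual=N -> ctr[1]=0
Ev 10: PC=3 idx=0 pred=T actual=N -> ctr[0]=2
Ev 11: PC=4 idx=1 pred=N actual=T -> ctr[1]=1
Ev 12: PC=3 idx=0 pred=T actual=N -> ctr[0]=1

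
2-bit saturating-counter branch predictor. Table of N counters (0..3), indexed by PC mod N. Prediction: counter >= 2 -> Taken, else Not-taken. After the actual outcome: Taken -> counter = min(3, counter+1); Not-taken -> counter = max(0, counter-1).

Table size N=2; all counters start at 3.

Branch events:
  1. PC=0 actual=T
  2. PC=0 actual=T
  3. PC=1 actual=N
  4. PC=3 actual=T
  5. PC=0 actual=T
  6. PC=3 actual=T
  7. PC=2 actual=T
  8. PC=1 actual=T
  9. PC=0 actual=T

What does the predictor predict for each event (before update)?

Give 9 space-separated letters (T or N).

Answer: T T T T T T T T T

Derivation:
Ev 1: PC=0 idx=0 pred=T actual=T -> ctr[0]=3
Ev 2: PC=0 idx=0 pred=T actual=T -> ctr[0]=3
Ev 3: PC=1 idx=1 pred=T actual=N -> ctr[1]=2
Ev 4: PC=3 idx=1 pred=T actual=T -> ctr[1]=3
Ev 5: PC=0 idx=0 pred=T actual=T -> ctr[0]=3
Ev 6: PC=3 idx=1 pred=T actual=T -> ctr[1]=3
Ev 7: PC=2 idx=0 pred=T actual=T -> ctr[0]=3
Ev 8: PC=1 idx=1 pred=T actual=T -> ctr[1]=3
Ev 9: PC=0 idx=0 pred=T actual=T -> ctr[0]=3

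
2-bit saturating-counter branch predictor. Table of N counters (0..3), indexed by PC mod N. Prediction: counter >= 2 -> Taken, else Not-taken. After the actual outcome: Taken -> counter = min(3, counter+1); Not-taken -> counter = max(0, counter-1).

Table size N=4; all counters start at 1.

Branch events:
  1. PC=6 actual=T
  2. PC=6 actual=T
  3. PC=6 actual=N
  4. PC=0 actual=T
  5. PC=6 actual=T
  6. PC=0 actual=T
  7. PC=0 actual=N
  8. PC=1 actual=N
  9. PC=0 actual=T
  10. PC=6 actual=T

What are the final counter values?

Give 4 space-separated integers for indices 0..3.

Ev 1: PC=6 idx=2 pred=N actual=T -> ctr[2]=2
Ev 2: PC=6 idx=2 pred=T actual=T -> ctr[2]=3
Ev 3: PC=6 idx=2 pred=T actual=N -> ctr[2]=2
Ev 4: PC=0 idx=0 pred=N actual=T -> ctr[0]=2
Ev 5: PC=6 idx=2 pred=T actual=T -> ctr[2]=3
Ev 6: PC=0 idx=0 pred=T actual=T -> ctr[0]=3
Ev 7: PC=0 idx=0 pred=T actual=N -> ctr[0]=2
Ev 8: PC=1 idx=1 pred=N actual=N -> ctr[1]=0
Ev 9: PC=0 idx=0 pred=T actual=T -> ctr[0]=3
Ev 10: PC=6 idx=2 pred=T actual=T -> ctr[2]=3

Answer: 3 0 3 1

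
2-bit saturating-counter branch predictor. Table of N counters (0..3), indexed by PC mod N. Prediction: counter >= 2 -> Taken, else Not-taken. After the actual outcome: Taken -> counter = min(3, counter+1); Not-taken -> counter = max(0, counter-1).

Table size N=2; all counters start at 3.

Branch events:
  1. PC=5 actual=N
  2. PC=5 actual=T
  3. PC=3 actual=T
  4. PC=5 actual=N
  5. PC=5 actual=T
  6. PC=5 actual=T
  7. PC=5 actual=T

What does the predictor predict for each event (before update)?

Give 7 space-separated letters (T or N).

Answer: T T T T T T T

Derivation:
Ev 1: PC=5 idx=1 pred=T actual=N -> ctr[1]=2
Ev 2: PC=5 idx=1 pred=T actual=T -> ctr[1]=3
Ev 3: PC=3 idx=1 pred=T actual=T -> ctr[1]=3
Ev 4: PC=5 idx=1 pred=T actual=N -> ctr[1]=2
Ev 5: PC=5 idx=1 pred=T actual=T -> ctr[1]=3
Ev 6: PC=5 idx=1 pred=T actual=T -> ctr[1]=3
Ev 7: PC=5 idx=1 pred=T actual=T -> ctr[1]=3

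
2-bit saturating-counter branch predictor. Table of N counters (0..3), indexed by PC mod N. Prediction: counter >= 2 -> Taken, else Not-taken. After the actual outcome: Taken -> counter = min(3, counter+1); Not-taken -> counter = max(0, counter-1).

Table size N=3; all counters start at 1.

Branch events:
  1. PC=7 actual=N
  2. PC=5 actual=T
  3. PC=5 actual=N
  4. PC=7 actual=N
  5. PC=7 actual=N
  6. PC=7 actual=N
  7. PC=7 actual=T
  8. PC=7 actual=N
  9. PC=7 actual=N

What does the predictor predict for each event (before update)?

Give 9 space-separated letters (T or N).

Answer: N N T N N N N N N

Derivation:
Ev 1: PC=7 idx=1 pred=N actual=N -> ctr[1]=0
Ev 2: PC=5 idx=2 pred=N actual=T -> ctr[2]=2
Ev 3: PC=5 idx=2 pred=T actual=N -> ctr[2]=1
Ev 4: PC=7 idx=1 pred=N actual=N -> ctr[1]=0
Ev 5: PC=7 idx=1 pred=N actual=N -> ctr[1]=0
Ev 6: PC=7 idx=1 pred=N actual=N -> ctr[1]=0
Ev 7: PC=7 idx=1 pred=N actual=T -> ctr[1]=1
Ev 8: PC=7 idx=1 pred=N actual=N -> ctr[1]=0
Ev 9: PC=7 idx=1 pred=N actual=N -> ctr[1]=0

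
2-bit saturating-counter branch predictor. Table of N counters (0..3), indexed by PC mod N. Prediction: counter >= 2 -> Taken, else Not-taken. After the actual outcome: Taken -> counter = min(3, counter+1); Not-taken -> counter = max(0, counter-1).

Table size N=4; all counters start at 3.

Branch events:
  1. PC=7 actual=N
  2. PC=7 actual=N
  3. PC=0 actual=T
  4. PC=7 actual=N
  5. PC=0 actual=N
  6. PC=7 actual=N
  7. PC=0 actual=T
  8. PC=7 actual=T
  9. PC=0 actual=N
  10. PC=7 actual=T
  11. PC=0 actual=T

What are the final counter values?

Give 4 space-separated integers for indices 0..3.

Answer: 3 3 3 2

Derivation:
Ev 1: PC=7 idx=3 pred=T actual=N -> ctr[3]=2
Ev 2: PC=7 idx=3 pred=T actual=N -> ctr[3]=1
Ev 3: PC=0 idx=0 pred=T actual=T -> ctr[0]=3
Ev 4: PC=7 idx=3 pred=N actual=N -> ctr[3]=0
Ev 5: PC=0 idx=0 pred=T actual=N -> ctr[0]=2
Ev 6: PC=7 idx=3 pred=N actual=N -> ctr[3]=0
Ev 7: PC=0 idx=0 pred=T actual=T -> ctr[0]=3
Ev 8: PC=7 idx=3 pred=N actual=T -> ctr[3]=1
Ev 9: PC=0 idx=0 pred=T actual=N -> ctr[0]=2
Ev 10: PC=7 idx=3 pred=N actual=T -> ctr[3]=2
Ev 11: PC=0 idx=0 pred=T actual=T -> ctr[0]=3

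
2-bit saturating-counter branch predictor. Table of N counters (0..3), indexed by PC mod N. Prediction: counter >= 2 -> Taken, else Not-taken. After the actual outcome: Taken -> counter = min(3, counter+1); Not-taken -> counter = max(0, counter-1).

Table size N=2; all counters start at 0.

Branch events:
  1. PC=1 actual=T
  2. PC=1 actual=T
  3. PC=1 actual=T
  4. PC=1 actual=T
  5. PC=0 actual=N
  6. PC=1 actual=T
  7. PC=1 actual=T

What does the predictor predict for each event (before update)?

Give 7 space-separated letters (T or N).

Answer: N N T T N T T

Derivation:
Ev 1: PC=1 idx=1 pred=N actual=T -> ctr[1]=1
Ev 2: PC=1 idx=1 pred=N actual=T -> ctr[1]=2
Ev 3: PC=1 idx=1 pred=T actual=T -> ctr[1]=3
Ev 4: PC=1 idx=1 pred=T actual=T -> ctr[1]=3
Ev 5: PC=0 idx=0 pred=N actual=N -> ctr[0]=0
Ev 6: PC=1 idx=1 pred=T actual=T -> ctr[1]=3
Ev 7: PC=1 idx=1 pred=T actual=T -> ctr[1]=3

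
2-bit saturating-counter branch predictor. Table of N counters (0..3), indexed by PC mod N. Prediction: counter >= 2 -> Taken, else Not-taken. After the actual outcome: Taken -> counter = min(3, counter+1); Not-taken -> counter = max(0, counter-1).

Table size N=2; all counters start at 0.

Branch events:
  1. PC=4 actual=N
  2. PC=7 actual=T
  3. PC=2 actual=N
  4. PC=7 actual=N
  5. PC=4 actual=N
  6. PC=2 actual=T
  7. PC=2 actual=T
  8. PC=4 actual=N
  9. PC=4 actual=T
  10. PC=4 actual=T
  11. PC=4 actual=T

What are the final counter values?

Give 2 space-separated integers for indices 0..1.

Ev 1: PC=4 idx=0 pred=N actual=N -> ctr[0]=0
Ev 2: PC=7 idx=1 pred=N actual=T -> ctr[1]=1
Ev 3: PC=2 idx=0 pred=N actual=N -> ctr[0]=0
Ev 4: PC=7 idx=1 pred=N actual=N -> ctr[1]=0
Ev 5: PC=4 idx=0 pred=N actual=N -> ctr[0]=0
Ev 6: PC=2 idx=0 pred=N actual=T -> ctr[0]=1
Ev 7: PC=2 idx=0 pred=N actual=T -> ctr[0]=2
Ev 8: PC=4 idx=0 pred=T actual=N -> ctr[0]=1
Ev 9: PC=4 idx=0 pred=N actual=T -> ctr[0]=2
Ev 10: PC=4 idx=0 pred=T actual=T -> ctr[0]=3
Ev 11: PC=4 idx=0 pred=T actual=T -> ctr[0]=3

Answer: 3 0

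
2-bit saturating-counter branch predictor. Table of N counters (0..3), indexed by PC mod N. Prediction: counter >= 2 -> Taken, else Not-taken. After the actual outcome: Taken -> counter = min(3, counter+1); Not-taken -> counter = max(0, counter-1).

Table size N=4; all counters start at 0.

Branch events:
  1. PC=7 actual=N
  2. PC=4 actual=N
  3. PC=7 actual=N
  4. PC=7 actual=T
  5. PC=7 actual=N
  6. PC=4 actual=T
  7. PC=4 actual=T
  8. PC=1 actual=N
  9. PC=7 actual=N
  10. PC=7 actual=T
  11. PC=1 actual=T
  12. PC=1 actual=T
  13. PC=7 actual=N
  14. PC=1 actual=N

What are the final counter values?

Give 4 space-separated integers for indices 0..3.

Ev 1: PC=7 idx=3 pred=N actual=N -> ctr[3]=0
Ev 2: PC=4 idx=0 pred=N actual=N -> ctr[0]=0
Ev 3: PC=7 idx=3 pred=N actual=N -> ctr[3]=0
Ev 4: PC=7 idx=3 pred=N actual=T -> ctr[3]=1
Ev 5: PC=7 idx=3 pred=N actual=N -> ctr[3]=0
Ev 6: PC=4 idx=0 pred=N actual=T -> ctr[0]=1
Ev 7: PC=4 idx=0 pred=N actual=T -> ctr[0]=2
Ev 8: PC=1 idx=1 pred=N actual=N -> ctr[1]=0
Ev 9: PC=7 idx=3 pred=N actual=N -> ctr[3]=0
Ev 10: PC=7 idx=3 pred=N actual=T -> ctr[3]=1
Ev 11: PC=1 idx=1 pred=N actual=T -> ctr[1]=1
Ev 12: PC=1 idx=1 pred=N actual=T -> ctr[1]=2
Ev 13: PC=7 idx=3 pred=N actual=N -> ctr[3]=0
Ev 14: PC=1 idx=1 pred=T actual=N -> ctr[1]=1

Answer: 2 1 0 0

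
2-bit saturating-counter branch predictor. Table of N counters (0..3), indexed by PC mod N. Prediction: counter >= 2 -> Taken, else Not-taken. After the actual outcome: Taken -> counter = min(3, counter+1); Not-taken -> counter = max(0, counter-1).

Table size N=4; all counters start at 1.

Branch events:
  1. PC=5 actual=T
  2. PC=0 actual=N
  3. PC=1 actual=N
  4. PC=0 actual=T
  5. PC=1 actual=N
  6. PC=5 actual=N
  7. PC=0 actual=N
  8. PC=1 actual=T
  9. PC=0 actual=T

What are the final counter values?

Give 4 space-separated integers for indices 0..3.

Answer: 1 1 1 1

Derivation:
Ev 1: PC=5 idx=1 pred=N actual=T -> ctr[1]=2
Ev 2: PC=0 idx=0 pred=N actual=N -> ctr[0]=0
Ev 3: PC=1 idx=1 pred=T actual=N -> ctr[1]=1
Ev 4: PC=0 idx=0 pred=N actual=T -> ctr[0]=1
Ev 5: PC=1 idx=1 pred=N actual=N -> ctr[1]=0
Ev 6: PC=5 idx=1 pred=N actual=N -> ctr[1]=0
Ev 7: PC=0 idx=0 pred=N actual=N -> ctr[0]=0
Ev 8: PC=1 idx=1 pred=N actual=T -> ctr[1]=1
Ev 9: PC=0 idx=0 pred=N actual=T -> ctr[0]=1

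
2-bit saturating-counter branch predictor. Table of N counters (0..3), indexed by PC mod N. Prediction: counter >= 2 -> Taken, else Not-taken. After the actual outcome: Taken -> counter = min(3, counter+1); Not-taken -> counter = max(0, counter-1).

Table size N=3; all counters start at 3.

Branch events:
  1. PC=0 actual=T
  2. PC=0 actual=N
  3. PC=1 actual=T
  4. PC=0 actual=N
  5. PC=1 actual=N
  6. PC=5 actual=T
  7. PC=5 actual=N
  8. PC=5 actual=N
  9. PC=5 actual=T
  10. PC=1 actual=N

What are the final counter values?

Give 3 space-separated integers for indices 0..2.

Answer: 1 1 2

Derivation:
Ev 1: PC=0 idx=0 pred=T actual=T -> ctr[0]=3
Ev 2: PC=0 idx=0 pred=T actual=N -> ctr[0]=2
Ev 3: PC=1 idx=1 pred=T actual=T -> ctr[1]=3
Ev 4: PC=0 idx=0 pred=T actual=N -> ctr[0]=1
Ev 5: PC=1 idx=1 pred=T actual=N -> ctr[1]=2
Ev 6: PC=5 idx=2 pred=T actual=T -> ctr[2]=3
Ev 7: PC=5 idx=2 pred=T actual=N -> ctr[2]=2
Ev 8: PC=5 idx=2 pred=T actual=N -> ctr[2]=1
Ev 9: PC=5 idx=2 pred=N actual=T -> ctr[2]=2
Ev 10: PC=1 idx=1 pred=T actual=N -> ctr[1]=1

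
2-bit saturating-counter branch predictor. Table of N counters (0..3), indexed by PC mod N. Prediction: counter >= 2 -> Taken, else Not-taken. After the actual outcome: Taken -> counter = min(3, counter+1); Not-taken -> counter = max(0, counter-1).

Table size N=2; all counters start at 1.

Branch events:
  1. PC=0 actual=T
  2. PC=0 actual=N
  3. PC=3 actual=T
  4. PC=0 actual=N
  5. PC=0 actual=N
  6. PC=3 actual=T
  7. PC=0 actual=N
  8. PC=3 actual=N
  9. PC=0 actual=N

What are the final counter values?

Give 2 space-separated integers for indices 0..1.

Ev 1: PC=0 idx=0 pred=N actual=T -> ctr[0]=2
Ev 2: PC=0 idx=0 pred=T actual=N -> ctr[0]=1
Ev 3: PC=3 idx=1 pred=N actual=T -> ctr[1]=2
Ev 4: PC=0 idx=0 pred=N actual=N -> ctr[0]=0
Ev 5: PC=0 idx=0 pred=N actual=N -> ctr[0]=0
Ev 6: PC=3 idx=1 pred=T actual=T -> ctr[1]=3
Ev 7: PC=0 idx=0 pred=N actual=N -> ctr[0]=0
Ev 8: PC=3 idx=1 pred=T actual=N -> ctr[1]=2
Ev 9: PC=0 idx=0 pred=N actual=N -> ctr[0]=0

Answer: 0 2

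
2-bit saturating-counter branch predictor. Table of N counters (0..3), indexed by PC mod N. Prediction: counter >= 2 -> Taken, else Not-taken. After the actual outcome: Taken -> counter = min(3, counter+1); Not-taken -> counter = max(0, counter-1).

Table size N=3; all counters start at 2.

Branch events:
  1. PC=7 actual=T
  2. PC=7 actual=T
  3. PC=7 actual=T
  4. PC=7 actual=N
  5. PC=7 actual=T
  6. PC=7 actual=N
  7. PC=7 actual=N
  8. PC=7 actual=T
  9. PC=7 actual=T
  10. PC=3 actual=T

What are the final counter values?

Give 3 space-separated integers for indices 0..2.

Ev 1: PC=7 idx=1 pred=T actual=T -> ctr[1]=3
Ev 2: PC=7 idx=1 pred=T actual=T -> ctr[1]=3
Ev 3: PC=7 idx=1 pred=T actual=T -> ctr[1]=3
Ev 4: PC=7 idx=1 pred=T actual=N -> ctr[1]=2
Ev 5: PC=7 idx=1 pred=T actual=T -> ctr[1]=3
Ev 6: PC=7 idx=1 pred=T actual=N -> ctr[1]=2
Ev 7: PC=7 idx=1 pred=T actual=N -> ctr[1]=1
Ev 8: PC=7 idx=1 pred=N actual=T -> ctr[1]=2
Ev 9: PC=7 idx=1 pred=T actual=T -> ctr[1]=3
Ev 10: PC=3 idx=0 pred=T actual=T -> ctr[0]=3

Answer: 3 3 2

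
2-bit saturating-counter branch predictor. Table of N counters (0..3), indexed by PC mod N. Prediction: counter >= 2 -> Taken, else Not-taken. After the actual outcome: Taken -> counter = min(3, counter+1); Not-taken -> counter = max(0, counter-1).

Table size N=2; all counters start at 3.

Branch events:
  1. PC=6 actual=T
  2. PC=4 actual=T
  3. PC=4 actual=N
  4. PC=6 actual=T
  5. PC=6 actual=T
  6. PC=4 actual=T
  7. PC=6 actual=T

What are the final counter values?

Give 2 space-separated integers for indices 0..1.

Answer: 3 3

Derivation:
Ev 1: PC=6 idx=0 pred=T actual=T -> ctr[0]=3
Ev 2: PC=4 idx=0 pred=T actual=T -> ctr[0]=3
Ev 3: PC=4 idx=0 pred=T actual=N -> ctr[0]=2
Ev 4: PC=6 idx=0 pred=T actual=T -> ctr[0]=3
Ev 5: PC=6 idx=0 pred=T actual=T -> ctr[0]=3
Ev 6: PC=4 idx=0 pred=T actual=T -> ctr[0]=3
Ev 7: PC=6 idx=0 pred=T actual=T -> ctr[0]=3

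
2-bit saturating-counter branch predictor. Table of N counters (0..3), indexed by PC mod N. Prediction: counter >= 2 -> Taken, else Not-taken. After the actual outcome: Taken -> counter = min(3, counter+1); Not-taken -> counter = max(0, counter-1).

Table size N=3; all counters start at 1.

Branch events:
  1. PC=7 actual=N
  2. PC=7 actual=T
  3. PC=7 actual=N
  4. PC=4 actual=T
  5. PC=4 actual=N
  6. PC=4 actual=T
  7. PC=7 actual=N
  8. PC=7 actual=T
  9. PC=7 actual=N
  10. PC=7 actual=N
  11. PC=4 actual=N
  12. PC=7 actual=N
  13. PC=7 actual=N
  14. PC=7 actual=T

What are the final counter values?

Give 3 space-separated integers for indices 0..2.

Ev 1: PC=7 idx=1 pred=N actual=N -> ctr[1]=0
Ev 2: PC=7 idx=1 pred=N actual=T -> ctr[1]=1
Ev 3: PC=7 idx=1 pred=N actual=N -> ctr[1]=0
Ev 4: PC=4 idx=1 pred=N actual=T -> ctr[1]=1
Ev 5: PC=4 idx=1 pred=N actual=N -> ctr[1]=0
Ev 6: PC=4 idx=1 pred=N actual=T -> ctr[1]=1
Ev 7: PC=7 idx=1 pred=N actual=N -> ctr[1]=0
Ev 8: PC=7 idx=1 pred=N actual=T -> ctr[1]=1
Ev 9: PC=7 idx=1 pred=N actual=N -> ctr[1]=0
Ev 10: PC=7 idx=1 pred=N actual=N -> ctr[1]=0
Ev 11: PC=4 idx=1 pred=N actual=N -> ctr[1]=0
Ev 12: PC=7 idx=1 pred=N actual=N -> ctr[1]=0
Ev 13: PC=7 idx=1 pred=N actual=N -> ctr[1]=0
Ev 14: PC=7 idx=1 pred=N actual=T -> ctr[1]=1

Answer: 1 1 1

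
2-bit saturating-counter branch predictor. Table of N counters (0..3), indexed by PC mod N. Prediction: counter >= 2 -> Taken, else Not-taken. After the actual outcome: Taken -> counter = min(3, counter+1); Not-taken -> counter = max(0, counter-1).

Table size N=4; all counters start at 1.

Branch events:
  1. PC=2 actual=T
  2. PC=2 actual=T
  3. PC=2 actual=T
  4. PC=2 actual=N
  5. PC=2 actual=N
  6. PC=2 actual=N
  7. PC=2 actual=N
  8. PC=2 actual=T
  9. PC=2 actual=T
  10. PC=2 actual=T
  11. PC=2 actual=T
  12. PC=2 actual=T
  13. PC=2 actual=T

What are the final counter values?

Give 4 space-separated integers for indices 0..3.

Ev 1: PC=2 idx=2 pred=N actual=T -> ctr[2]=2
Ev 2: PC=2 idx=2 pred=T actual=T -> ctr[2]=3
Ev 3: PC=2 idx=2 pred=T actual=T -> ctr[2]=3
Ev 4: PC=2 idx=2 pred=T actual=N -> ctr[2]=2
Ev 5: PC=2 idx=2 pred=T actual=N -> ctr[2]=1
Ev 6: PC=2 idx=2 pred=N actual=N -> ctr[2]=0
Ev 7: PC=2 idx=2 pred=N actual=N -> ctr[2]=0
Ev 8: PC=2 idx=2 pred=N actual=T -> ctr[2]=1
Ev 9: PC=2 idx=2 pred=N actual=T -> ctr[2]=2
Ev 10: PC=2 idx=2 pred=T actual=T -> ctr[2]=3
Ev 11: PC=2 idx=2 pred=T actual=T -> ctr[2]=3
Ev 12: PC=2 idx=2 pred=T actual=T -> ctr[2]=3
Ev 13: PC=2 idx=2 pred=T actual=T -> ctr[2]=3

Answer: 1 1 3 1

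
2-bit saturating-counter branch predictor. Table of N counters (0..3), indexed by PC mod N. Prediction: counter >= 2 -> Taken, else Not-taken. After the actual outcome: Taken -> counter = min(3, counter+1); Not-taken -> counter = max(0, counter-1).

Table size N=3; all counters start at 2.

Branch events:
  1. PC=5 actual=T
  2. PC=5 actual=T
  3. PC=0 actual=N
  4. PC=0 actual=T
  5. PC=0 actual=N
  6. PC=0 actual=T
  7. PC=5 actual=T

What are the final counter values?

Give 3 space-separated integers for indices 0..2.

Answer: 2 2 3

Derivation:
Ev 1: PC=5 idx=2 pred=T actual=T -> ctr[2]=3
Ev 2: PC=5 idx=2 pred=T actual=T -> ctr[2]=3
Ev 3: PC=0 idx=0 pred=T actual=N -> ctr[0]=1
Ev 4: PC=0 idx=0 pred=N actual=T -> ctr[0]=2
Ev 5: PC=0 idx=0 pred=T actual=N -> ctr[0]=1
Ev 6: PC=0 idx=0 pred=N actual=T -> ctr[0]=2
Ev 7: PC=5 idx=2 pred=T actual=T -> ctr[2]=3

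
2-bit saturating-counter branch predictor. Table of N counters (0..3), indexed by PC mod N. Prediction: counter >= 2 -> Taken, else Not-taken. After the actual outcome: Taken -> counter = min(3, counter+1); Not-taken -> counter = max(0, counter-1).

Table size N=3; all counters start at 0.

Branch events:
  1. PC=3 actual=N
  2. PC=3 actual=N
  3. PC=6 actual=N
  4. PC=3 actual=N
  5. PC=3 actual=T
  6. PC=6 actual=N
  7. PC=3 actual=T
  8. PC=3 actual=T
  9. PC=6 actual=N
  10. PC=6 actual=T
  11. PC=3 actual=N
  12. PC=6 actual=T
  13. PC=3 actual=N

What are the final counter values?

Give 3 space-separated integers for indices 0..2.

Ev 1: PC=3 idx=0 pred=N actual=N -> ctr[0]=0
Ev 2: PC=3 idx=0 pred=N actual=N -> ctr[0]=0
Ev 3: PC=6 idx=0 pred=N actual=N -> ctr[0]=0
Ev 4: PC=3 idx=0 pred=N actual=N -> ctr[0]=0
Ev 5: PC=3 idx=0 pred=N actual=T -> ctr[0]=1
Ev 6: PC=6 idx=0 pred=N actual=N -> ctr[0]=0
Ev 7: PC=3 idx=0 pred=N actual=T -> ctr[0]=1
Ev 8: PC=3 idx=0 pred=N actual=T -> ctr[0]=2
Ev 9: PC=6 idx=0 pred=T actual=N -> ctr[0]=1
Ev 10: PC=6 idx=0 pred=N actual=T -> ctr[0]=2
Ev 11: PC=3 idx=0 pred=T actual=N -> ctr[0]=1
Ev 12: PC=6 idx=0 pred=N actual=T -> ctr[0]=2
Ev 13: PC=3 idx=0 pred=T actual=N -> ctr[0]=1

Answer: 1 0 0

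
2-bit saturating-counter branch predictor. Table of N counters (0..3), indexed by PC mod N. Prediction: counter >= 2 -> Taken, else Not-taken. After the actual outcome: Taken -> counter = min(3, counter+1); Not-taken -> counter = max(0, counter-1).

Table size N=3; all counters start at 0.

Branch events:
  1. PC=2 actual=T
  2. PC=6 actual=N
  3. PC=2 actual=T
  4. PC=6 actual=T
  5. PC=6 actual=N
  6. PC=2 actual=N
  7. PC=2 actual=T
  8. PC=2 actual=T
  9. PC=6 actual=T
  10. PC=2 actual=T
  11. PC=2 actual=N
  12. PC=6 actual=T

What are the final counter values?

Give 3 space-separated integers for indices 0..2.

Answer: 2 0 2

Derivation:
Ev 1: PC=2 idx=2 pred=N actual=T -> ctr[2]=1
Ev 2: PC=6 idx=0 pred=N actual=N -> ctr[0]=0
Ev 3: PC=2 idx=2 pred=N actual=T -> ctr[2]=2
Ev 4: PC=6 idx=0 pred=N actual=T -> ctr[0]=1
Ev 5: PC=6 idx=0 pred=N actual=N -> ctr[0]=0
Ev 6: PC=2 idx=2 pred=T actual=N -> ctr[2]=1
Ev 7: PC=2 idx=2 pred=N actual=T -> ctr[2]=2
Ev 8: PC=2 idx=2 pred=T actual=T -> ctr[2]=3
Ev 9: PC=6 idx=0 pred=N actual=T -> ctr[0]=1
Ev 10: PC=2 idx=2 pred=T actual=T -> ctr[2]=3
Ev 11: PC=2 idx=2 pred=T actual=N -> ctr[2]=2
Ev 12: PC=6 idx=0 pred=N actual=T -> ctr[0]=2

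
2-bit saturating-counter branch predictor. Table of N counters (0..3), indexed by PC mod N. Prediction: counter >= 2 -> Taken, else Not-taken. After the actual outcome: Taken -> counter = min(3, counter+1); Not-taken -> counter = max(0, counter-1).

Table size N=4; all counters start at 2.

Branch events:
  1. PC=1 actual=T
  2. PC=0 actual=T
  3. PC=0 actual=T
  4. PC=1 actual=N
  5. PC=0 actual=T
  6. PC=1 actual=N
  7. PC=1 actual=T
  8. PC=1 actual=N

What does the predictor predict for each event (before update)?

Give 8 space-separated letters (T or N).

Answer: T T T T T T N T

Derivation:
Ev 1: PC=1 idx=1 pred=T actual=T -> ctr[1]=3
Ev 2: PC=0 idx=0 pred=T actual=T -> ctr[0]=3
Ev 3: PC=0 idx=0 pred=T actual=T -> ctr[0]=3
Ev 4: PC=1 idx=1 pred=T actual=N -> ctr[1]=2
Ev 5: PC=0 idx=0 pred=T actual=T -> ctr[0]=3
Ev 6: PC=1 idx=1 pred=T actual=N -> ctr[1]=1
Ev 7: PC=1 idx=1 pred=N actual=T -> ctr[1]=2
Ev 8: PC=1 idx=1 pred=T actual=N -> ctr[1]=1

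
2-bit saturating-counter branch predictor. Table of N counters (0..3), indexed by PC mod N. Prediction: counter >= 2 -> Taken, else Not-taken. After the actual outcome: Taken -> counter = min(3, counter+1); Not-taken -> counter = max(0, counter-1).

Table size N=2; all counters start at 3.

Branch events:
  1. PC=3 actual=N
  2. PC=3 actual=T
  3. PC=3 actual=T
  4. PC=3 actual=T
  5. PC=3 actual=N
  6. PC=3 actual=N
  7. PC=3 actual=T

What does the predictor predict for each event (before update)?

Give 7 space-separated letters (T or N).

Ev 1: PC=3 idx=1 pred=T actual=N -> ctr[1]=2
Ev 2: PC=3 idx=1 pred=T actual=T -> ctr[1]=3
Ev 3: PC=3 idx=1 pred=T actual=T -> ctr[1]=3
Ev 4: PC=3 idx=1 pred=T actual=T -> ctr[1]=3
Ev 5: PC=3 idx=1 pred=T actual=N -> ctr[1]=2
Ev 6: PC=3 idx=1 pred=T actual=N -> ctr[1]=1
Ev 7: PC=3 idx=1 pred=N actual=T -> ctr[1]=2

Answer: T T T T T T N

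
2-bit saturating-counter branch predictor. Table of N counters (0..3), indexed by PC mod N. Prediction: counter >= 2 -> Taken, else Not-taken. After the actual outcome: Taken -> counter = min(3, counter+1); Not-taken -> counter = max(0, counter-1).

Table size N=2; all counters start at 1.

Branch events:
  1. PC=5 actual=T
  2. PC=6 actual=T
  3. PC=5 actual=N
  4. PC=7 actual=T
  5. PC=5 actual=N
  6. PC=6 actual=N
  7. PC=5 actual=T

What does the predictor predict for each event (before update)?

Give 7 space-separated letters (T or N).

Ev 1: PC=5 idx=1 pred=N actual=T -> ctr[1]=2
Ev 2: PC=6 idx=0 pred=N actual=T -> ctr[0]=2
Ev 3: PC=5 idx=1 pred=T actual=N -> ctr[1]=1
Ev 4: PC=7 idx=1 pred=N actual=T -> ctr[1]=2
Ev 5: PC=5 idx=1 pred=T actual=N -> ctr[1]=1
Ev 6: PC=6 idx=0 pred=T actual=N -> ctr[0]=1
Ev 7: PC=5 idx=1 pred=N actual=T -> ctr[1]=2

Answer: N N T N T T N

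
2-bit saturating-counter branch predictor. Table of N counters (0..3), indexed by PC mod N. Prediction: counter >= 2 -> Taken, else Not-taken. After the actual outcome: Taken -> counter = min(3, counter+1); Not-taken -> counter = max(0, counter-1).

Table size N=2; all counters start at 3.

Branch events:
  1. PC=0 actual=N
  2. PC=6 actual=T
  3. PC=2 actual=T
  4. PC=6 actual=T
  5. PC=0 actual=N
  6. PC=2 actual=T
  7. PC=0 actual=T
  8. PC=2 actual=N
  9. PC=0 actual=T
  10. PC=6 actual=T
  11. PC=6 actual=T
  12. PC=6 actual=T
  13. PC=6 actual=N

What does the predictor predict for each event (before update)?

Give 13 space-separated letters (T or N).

Answer: T T T T T T T T T T T T T

Derivation:
Ev 1: PC=0 idx=0 pred=T actual=N -> ctr[0]=2
Ev 2: PC=6 idx=0 pred=T actual=T -> ctr[0]=3
Ev 3: PC=2 idx=0 pred=T actual=T -> ctr[0]=3
Ev 4: PC=6 idx=0 pred=T actual=T -> ctr[0]=3
Ev 5: PC=0 idx=0 pred=T actual=N -> ctr[0]=2
Ev 6: PC=2 idx=0 pred=T actual=T -> ctr[0]=3
Ev 7: PC=0 idx=0 pred=T actual=T -> ctr[0]=3
Ev 8: PC=2 idx=0 pred=T actual=N -> ctr[0]=2
Ev 9: PC=0 idx=0 pred=T actual=T -> ctr[0]=3
Ev 10: PC=6 idx=0 pred=T actual=T -> ctr[0]=3
Ev 11: PC=6 idx=0 pred=T actual=T -> ctr[0]=3
Ev 12: PC=6 idx=0 pred=T actual=T -> ctr[0]=3
Ev 13: PC=6 idx=0 pred=T actual=N -> ctr[0]=2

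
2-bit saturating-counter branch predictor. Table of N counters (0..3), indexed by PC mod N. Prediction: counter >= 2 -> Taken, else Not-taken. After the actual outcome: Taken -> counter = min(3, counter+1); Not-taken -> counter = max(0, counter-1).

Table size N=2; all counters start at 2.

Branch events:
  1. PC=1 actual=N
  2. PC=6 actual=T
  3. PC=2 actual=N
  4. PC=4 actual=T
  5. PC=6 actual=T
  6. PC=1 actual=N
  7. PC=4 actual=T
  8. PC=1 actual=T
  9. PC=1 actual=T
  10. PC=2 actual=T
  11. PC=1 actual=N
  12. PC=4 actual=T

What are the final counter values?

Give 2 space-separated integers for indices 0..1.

Ev 1: PC=1 idx=1 pred=T actual=N -> ctr[1]=1
Ev 2: PC=6 idx=0 pred=T actual=T -> ctr[0]=3
Ev 3: PC=2 idx=0 pred=T actual=N -> ctr[0]=2
Ev 4: PC=4 idx=0 pred=T actual=T -> ctr[0]=3
Ev 5: PC=6 idx=0 pred=T actual=T -> ctr[0]=3
Ev 6: PC=1 idx=1 pred=N actual=N -> ctr[1]=0
Ev 7: PC=4 idx=0 pred=T actual=T -> ctr[0]=3
Ev 8: PC=1 idx=1 pred=N actual=T -> ctr[1]=1
Ev 9: PC=1 idx=1 pred=N actual=T -> ctr[1]=2
Ev 10: PC=2 idx=0 pred=T actual=T -> ctr[0]=3
Ev 11: PC=1 idx=1 pred=T actual=N -> ctr[1]=1
Ev 12: PC=4 idx=0 pred=T actual=T -> ctr[0]=3

Answer: 3 1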